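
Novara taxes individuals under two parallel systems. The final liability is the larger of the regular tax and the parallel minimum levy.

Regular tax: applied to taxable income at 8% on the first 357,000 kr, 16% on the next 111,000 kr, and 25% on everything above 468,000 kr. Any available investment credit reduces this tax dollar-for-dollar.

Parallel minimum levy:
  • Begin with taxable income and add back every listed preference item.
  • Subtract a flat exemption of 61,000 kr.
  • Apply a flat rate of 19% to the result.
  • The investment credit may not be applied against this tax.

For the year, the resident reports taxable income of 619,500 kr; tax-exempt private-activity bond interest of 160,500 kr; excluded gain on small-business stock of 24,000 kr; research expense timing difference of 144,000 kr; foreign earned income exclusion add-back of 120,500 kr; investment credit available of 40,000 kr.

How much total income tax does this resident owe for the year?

Parallel minimum levy:
  Adjusted income: 619,500 kr + 160,500 kr + 24,000 kr + 144,000 kr + 120,500 kr = 1,068,500 kr
  Less exemption 61,000 kr → base 1,007,500 kr
  1,007,500 kr × 19% = 191,425 kr

Regular tax:
  357,000 kr × 8% = 28,560 kr
  111,000 kr × 16% = 17,760 kr
  151,500 kr × 25% = 37,875 kr
  → 84,195 kr
  Less investment credit 40,000 kr → 44,195 kr

191,425 kr > 44,195 kr, so the parallel minimum levy is the binding amount.

191,425 kr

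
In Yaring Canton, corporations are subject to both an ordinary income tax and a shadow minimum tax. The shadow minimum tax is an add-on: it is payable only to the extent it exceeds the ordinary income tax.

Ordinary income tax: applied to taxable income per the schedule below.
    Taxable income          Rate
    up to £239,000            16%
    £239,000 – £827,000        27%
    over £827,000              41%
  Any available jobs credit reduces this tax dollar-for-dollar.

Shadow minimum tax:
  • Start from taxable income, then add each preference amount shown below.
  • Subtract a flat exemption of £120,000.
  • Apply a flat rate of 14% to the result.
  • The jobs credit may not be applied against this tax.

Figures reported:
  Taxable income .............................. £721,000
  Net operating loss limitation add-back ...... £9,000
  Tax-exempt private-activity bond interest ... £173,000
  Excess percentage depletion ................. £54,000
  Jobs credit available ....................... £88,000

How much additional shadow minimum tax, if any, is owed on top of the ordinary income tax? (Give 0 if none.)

Ordinary income tax:
  £239,000 × 16% = £38,240
  £482,000 × 27% = £130,140
  → £168,380
  Less jobs credit £88,000 → £80,380

Shadow minimum tax:
  Adjusted income: £721,000 + £9,000 + £173,000 + £54,000 = £957,000
  Less exemption £120,000 → base £837,000
  £837,000 × 14% = £117,180

Excess of shadow minimum tax over ordinary income tax: £117,180 − £80,380 = £36,800.

£36,800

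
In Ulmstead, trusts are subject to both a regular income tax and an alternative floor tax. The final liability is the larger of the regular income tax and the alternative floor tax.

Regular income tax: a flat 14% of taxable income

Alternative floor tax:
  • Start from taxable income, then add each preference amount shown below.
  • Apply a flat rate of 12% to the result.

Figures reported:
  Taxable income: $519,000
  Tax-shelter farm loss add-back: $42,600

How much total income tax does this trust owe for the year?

Regular income tax:
  $519,000 × 14% = $72,660

Alternative floor tax:
  Adjusted income: $519,000 + $42,600 = $561,600
  $561,600 × 12% = $67,392

$72,660 > $67,392, so the regular income tax governs.

$72,660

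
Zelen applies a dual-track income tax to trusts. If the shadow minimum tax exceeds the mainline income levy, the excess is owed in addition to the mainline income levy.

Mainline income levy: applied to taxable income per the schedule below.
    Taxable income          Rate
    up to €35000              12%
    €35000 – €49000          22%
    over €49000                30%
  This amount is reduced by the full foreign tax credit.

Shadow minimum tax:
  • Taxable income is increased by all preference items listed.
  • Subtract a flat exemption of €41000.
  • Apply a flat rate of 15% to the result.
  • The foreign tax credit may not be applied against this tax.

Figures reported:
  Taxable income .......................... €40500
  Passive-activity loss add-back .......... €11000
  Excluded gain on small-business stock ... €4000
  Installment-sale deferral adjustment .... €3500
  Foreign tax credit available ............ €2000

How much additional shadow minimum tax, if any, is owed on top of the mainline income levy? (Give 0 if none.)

€0

Shadow minimum tax:
  Adjusted income: €40500 + €11000 + €4000 + €3500 = €59000
  Less exemption €41000 → base €18000
  €18000 × 15% = €2700

Mainline income levy:
  €35000 × 12% = €4200
  €5500 × 22% = €1210
  → €5410
  Less foreign tax credit €2000 → €3410

€2700 ≤ €3410, so no add-on is due.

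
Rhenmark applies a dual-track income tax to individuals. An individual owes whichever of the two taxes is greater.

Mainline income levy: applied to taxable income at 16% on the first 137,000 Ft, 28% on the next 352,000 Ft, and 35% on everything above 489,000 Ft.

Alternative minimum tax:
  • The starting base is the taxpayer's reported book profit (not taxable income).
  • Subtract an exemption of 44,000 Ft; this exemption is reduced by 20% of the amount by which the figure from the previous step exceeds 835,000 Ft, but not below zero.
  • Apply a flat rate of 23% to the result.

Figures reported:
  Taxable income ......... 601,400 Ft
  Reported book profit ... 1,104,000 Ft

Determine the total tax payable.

Alternative minimum tax:
  Base (reported book profit): 1,104,000 Ft
  Exemption: 20% × (1,104,000 Ft − 835,000 Ft) = 53,800 Ft ≥ 44,000 Ft, so the exemption is fully phased out
  Base: 1,104,000 Ft − 0 Ft = 1,104,000 Ft
  1,104,000 Ft × 23% = 253,920 Ft

Mainline income levy:
  137,000 Ft × 16% = 21,920 Ft
  352,000 Ft × 28% = 98,560 Ft
  112,400 Ft × 35% = 39,340 Ft
  → 159,820 Ft

253,920 Ft > 159,820 Ft, so the alternative minimum tax is the binding amount.

253,920 Ft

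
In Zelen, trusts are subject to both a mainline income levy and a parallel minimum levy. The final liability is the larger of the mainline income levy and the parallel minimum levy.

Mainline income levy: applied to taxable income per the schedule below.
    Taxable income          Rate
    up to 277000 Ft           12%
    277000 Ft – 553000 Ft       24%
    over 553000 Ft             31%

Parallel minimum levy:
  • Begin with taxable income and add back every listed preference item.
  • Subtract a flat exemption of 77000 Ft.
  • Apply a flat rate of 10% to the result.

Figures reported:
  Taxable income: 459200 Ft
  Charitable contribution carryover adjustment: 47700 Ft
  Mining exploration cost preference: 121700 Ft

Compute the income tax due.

Parallel minimum levy:
  Adjusted income: 459200 Ft + 47700 Ft + 121700 Ft = 628600 Ft
  Less exemption 77000 Ft → base 551600 Ft
  551600 Ft × 10% = 55160 Ft

Mainline income levy:
  277000 Ft × 12% = 33240 Ft
  182200 Ft × 24% = 43728 Ft
  → 76968 Ft

76968 Ft > 55160 Ft, so the mainline income levy governs.

76968 Ft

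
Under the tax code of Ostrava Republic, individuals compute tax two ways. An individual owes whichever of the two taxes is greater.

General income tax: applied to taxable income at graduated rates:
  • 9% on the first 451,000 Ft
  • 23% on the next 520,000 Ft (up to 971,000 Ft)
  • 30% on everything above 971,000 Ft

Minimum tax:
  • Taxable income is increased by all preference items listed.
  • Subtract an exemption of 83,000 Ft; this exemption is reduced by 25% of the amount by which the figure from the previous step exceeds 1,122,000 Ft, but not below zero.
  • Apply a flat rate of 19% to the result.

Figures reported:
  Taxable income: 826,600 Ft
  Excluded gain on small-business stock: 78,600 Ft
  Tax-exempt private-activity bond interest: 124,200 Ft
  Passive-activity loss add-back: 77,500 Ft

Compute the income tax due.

Minimum tax:
  Adjusted income: 826,600 Ft + 78,600 Ft + 124,200 Ft + 77,500 Ft = 1,106,900 Ft
  Exemption: 1,106,900 Ft ≤ 1,122,000 Ft, so full 83,000 Ft applies
  Base: 1,106,900 Ft − 83,000 Ft = 1,023,900 Ft
  1,023,900 Ft × 19% = 194,541 Ft

General income tax:
  451,000 Ft × 9% = 40,590 Ft
  375,600 Ft × 23% = 86,388 Ft
  → 126,978 Ft

194,541 Ft > 126,978 Ft, so the minimum tax is the binding amount.

194,541 Ft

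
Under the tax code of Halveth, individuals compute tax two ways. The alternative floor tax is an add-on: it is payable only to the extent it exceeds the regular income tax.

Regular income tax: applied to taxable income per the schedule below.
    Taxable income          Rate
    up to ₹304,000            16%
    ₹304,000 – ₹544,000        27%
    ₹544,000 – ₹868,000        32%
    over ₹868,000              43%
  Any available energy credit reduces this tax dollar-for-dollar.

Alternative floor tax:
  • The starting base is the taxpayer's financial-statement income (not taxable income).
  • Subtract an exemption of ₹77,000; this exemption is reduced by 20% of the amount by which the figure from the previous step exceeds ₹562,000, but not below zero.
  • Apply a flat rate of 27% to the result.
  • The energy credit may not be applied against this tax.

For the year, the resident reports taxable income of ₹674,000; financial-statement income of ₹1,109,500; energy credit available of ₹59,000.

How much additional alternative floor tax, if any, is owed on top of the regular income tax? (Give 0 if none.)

Regular income tax:
  ₹304,000 × 16% = ₹48,640
  ₹240,000 × 27% = ₹64,800
  ₹130,000 × 32% = ₹41,600
  → ₹155,040
  Less energy credit ₹59,000 → ₹96,040

Alternative floor tax:
  Base (financial-statement income): ₹1,109,500
  Exemption: 20% × (₹1,109,500 − ₹562,000) = ₹109,500 ≥ ₹77,000, so the exemption is fully phased out
  Base: ₹1,109,500 − ₹0 = ₹1,109,500
  ₹1,109,500 × 27% = ₹299,565

Excess of alternative floor tax over regular income tax: ₹299,565 − ₹96,040 = ₹203,525.

₹203,525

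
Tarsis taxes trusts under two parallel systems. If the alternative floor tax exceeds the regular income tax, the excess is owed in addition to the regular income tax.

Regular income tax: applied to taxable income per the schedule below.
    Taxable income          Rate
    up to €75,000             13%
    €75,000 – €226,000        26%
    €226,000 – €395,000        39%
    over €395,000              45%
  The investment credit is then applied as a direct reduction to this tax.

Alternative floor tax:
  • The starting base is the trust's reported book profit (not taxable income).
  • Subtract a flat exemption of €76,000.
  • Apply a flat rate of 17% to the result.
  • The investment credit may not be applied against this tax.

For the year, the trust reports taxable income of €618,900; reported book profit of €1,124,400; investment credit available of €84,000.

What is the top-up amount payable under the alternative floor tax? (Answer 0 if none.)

Regular income tax:
  €75,000 × 13% = €9,750
  €151,000 × 26% = €39,260
  €169,000 × 39% = €65,910
  €223,900 × 45% = €100,755
  → €215,675
  Less investment credit €84,000 → €131,675

Alternative floor tax:
  Base (reported book profit): €1,124,400
  Less exemption €76,000 → base €1,048,400
  €1,048,400 × 17% = €178,228

Excess of alternative floor tax over regular income tax: €178,228 − €131,675 = €46,553.

€46,553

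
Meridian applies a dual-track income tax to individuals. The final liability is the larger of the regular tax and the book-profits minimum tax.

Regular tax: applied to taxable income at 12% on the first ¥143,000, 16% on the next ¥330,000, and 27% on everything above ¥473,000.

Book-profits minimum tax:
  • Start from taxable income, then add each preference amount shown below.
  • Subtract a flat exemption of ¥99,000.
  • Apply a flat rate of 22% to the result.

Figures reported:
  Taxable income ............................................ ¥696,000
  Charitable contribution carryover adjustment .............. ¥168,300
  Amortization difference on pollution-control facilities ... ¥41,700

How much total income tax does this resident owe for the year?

¥177,540

Regular tax:
  ¥143,000 × 12% = ¥17,160
  ¥330,000 × 16% = ¥52,800
  ¥223,000 × 27% = ¥60,210
  → ¥130,170

Book-profits minimum tax:
  Adjusted income: ¥696,000 + ¥168,300 + ¥41,700 = ¥906,000
  Less exemption ¥99,000 → base ¥807,000
  ¥807,000 × 22% = ¥177,540

¥177,540 > ¥130,170, so the book-profits minimum tax is the binding amount.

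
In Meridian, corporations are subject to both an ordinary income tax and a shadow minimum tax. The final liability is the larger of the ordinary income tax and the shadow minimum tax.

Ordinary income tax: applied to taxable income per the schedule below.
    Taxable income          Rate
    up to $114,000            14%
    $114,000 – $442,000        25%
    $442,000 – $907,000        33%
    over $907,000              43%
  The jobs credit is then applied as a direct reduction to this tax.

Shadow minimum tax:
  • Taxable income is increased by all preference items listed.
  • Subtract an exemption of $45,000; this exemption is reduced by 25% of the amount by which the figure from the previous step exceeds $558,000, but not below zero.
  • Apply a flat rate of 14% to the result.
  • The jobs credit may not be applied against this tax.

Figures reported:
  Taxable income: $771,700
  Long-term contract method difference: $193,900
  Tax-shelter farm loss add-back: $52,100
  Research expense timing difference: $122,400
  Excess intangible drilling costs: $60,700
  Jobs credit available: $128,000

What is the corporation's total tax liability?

$168,112

Shadow minimum tax:
  Adjusted income: $771,700 + $193,900 + $52,100 + $122,400 + $60,700 = $1,200,800
  Exemption: 25% × ($1,200,800 − $558,000) = $160,700 ≥ $45,000, so the exemption is fully phased out
  Base: $1,200,800 − $0 = $1,200,800
  $1,200,800 × 14% = $168,112

Ordinary income tax:
  $114,000 × 14% = $15,960
  $328,000 × 25% = $82,000
  $329,700 × 33% = $108,801
  → $206,761
  Less jobs credit $128,000 → $78,761

$168,112 > $78,761, so the shadow minimum tax is the binding amount.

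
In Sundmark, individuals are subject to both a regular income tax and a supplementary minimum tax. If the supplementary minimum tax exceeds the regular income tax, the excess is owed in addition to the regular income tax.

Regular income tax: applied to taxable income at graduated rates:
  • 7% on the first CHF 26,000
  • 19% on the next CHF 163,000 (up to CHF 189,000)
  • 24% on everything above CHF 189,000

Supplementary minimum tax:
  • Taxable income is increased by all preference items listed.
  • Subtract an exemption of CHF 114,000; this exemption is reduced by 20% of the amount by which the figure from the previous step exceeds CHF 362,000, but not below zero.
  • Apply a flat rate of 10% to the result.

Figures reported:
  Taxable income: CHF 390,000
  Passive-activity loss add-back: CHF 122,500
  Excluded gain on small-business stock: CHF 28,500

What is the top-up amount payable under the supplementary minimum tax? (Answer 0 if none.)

CHF 0

Regular income tax:
  CHF 26,000 × 7% = CHF 1,820
  CHF 163,000 × 19% = CHF 30,970
  CHF 201,000 × 24% = CHF 48,240
  → CHF 81,030

Supplementary minimum tax:
  Adjusted income: CHF 390,000 + CHF 122,500 + CHF 28,500 = CHF 541,000
  Exemption: CHF 114,000 − 20% × (CHF 541,000 − CHF 362,000) = CHF 114,000 − CHF 35,800 = CHF 78,200
  Base: CHF 541,000 − CHF 78,200 = CHF 462,800
  CHF 462,800 × 10% = CHF 46,280

CHF 46,280 ≤ CHF 81,030, so no add-on is due.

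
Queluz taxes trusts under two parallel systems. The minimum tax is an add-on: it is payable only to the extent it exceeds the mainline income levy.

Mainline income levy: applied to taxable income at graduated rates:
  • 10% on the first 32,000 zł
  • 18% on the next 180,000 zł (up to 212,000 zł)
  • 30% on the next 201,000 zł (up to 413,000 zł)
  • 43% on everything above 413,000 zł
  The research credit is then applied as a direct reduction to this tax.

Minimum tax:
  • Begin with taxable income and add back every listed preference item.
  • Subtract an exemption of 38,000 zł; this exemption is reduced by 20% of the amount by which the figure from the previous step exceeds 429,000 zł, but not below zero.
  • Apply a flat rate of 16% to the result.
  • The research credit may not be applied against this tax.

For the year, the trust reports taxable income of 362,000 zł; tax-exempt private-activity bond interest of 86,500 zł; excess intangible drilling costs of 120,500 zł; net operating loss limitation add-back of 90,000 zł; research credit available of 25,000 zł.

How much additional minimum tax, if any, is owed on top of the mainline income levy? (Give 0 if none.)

49,840 zł

Mainline income levy:
  32,000 zł × 10% = 3,200 zł
  180,000 zł × 18% = 32,400 zł
  150,000 zł × 30% = 45,000 zł
  → 80,600 zł
  Less research credit 25,000 zł → 55,600 zł

Minimum tax:
  Adjusted income: 362,000 zł + 86,500 zł + 120,500 zł + 90,000 zł = 659,000 zł
  Exemption: 20% × (659,000 zł − 429,000 zł) = 46,000 zł ≥ 38,000 zł, so the exemption is fully phased out
  Base: 659,000 zł − 0 zł = 659,000 zł
  659,000 zł × 16% = 105,440 zł

Excess of minimum tax over mainline income levy: 105,440 zł − 55,600 zł = 49,840 zł.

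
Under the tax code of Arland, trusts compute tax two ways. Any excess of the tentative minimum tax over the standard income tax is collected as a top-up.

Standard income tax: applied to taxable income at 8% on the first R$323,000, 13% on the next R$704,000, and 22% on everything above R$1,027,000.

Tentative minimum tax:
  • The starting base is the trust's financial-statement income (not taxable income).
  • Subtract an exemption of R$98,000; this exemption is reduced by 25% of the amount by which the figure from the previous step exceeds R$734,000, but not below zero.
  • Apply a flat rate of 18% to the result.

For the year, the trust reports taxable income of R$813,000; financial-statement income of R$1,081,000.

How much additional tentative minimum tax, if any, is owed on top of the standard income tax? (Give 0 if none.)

Tentative minimum tax:
  Base (financial-statement income): R$1,081,000
  Exemption: R$98,000 − 25% × (R$1,081,000 − R$734,000) = R$98,000 − R$86,750 = R$11,250
  Base: R$1,081,000 − R$11,250 = R$1,069,750
  R$1,069,750 × 18% = R$192,555

Standard income tax:
  R$323,000 × 8% = R$25,840
  R$490,000 × 13% = R$63,700
  → R$89,540

Excess of tentative minimum tax over standard income tax: R$192,555 − R$89,540 = R$103,015.

R$103,015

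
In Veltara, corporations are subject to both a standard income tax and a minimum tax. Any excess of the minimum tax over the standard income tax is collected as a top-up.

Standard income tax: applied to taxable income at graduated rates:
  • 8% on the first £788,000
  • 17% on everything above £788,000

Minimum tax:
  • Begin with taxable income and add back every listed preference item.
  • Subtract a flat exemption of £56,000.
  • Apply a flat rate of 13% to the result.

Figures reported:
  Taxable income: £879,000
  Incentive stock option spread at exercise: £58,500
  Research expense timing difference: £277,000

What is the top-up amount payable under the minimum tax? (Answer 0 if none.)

£72,095

Standard income tax:
  £788,000 × 8% = £63,040
  £91,000 × 17% = £15,470
  → £78,510

Minimum tax:
  Adjusted income: £879,000 + £58,500 + £277,000 = £1,214,500
  Less exemption £56,000 → base £1,158,500
  £1,158,500 × 13% = £150,605

Excess of minimum tax over standard income tax: £150,605 − £78,510 = £72,095.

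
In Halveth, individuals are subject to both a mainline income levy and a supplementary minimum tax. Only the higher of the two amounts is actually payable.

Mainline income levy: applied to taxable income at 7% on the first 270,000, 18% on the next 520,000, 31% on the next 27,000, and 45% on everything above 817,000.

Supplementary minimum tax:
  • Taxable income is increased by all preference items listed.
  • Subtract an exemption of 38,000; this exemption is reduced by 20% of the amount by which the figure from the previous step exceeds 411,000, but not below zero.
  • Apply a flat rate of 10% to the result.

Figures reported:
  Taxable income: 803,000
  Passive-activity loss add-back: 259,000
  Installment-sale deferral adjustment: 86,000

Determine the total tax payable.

Mainline income levy:
  270,000 × 7% = 18,900
  520,000 × 18% = 93,600
  13,000 × 31% = 4,030
  → 116,530

Supplementary minimum tax:
  Adjusted income: 803,000 + 259,000 + 86,000 = 1,148,000
  Exemption: 20% × (1,148,000 − 411,000) = 147,400 ≥ 38,000, so the exemption is fully phased out
  Base: 1,148,000 − 0 = 1,148,000
  1,148,000 × 10% = 114,800

116,530 > 114,800, so the mainline income levy governs.

116,530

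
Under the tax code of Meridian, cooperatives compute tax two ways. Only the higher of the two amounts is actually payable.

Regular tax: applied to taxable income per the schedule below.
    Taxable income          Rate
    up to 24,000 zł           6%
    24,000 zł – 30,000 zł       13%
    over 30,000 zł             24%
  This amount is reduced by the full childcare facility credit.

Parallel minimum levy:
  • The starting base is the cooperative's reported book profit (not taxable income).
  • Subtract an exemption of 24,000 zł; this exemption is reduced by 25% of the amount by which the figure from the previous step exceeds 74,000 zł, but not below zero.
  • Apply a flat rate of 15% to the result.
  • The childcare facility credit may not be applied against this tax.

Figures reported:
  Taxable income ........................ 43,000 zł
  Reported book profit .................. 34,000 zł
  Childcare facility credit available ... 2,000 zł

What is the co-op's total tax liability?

3,340 zł

Regular tax:
  24,000 zł × 6% = 1,440 zł
  6,000 zł × 13% = 780 zł
  13,000 zł × 24% = 3,120 zł
  → 5,340 zł
  Less childcare facility credit 2,000 zł → 3,340 zł

Parallel minimum levy:
  Base (reported book profit): 34,000 zł
  Exemption: 34,000 zł ≤ 74,000 zł, so full 24,000 zł applies
  Base: 34,000 zł − 24,000 zł = 10,000 zł
  10,000 zł × 15% = 1,500 zł

3,340 zł > 1,500 zł, so the regular tax governs.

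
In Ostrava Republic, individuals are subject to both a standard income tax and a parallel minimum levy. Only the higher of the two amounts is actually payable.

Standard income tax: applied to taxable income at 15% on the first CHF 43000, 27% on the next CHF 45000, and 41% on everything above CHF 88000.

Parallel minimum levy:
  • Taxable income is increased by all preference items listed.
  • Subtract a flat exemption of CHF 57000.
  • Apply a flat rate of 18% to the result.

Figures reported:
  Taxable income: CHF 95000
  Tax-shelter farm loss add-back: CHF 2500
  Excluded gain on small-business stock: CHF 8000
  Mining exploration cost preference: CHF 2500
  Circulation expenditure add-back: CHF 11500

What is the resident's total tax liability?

CHF 21470

Parallel minimum levy:
  Adjusted income: CHF 95000 + CHF 2500 + CHF 8000 + CHF 2500 + CHF 11500 = CHF 119500
  Less exemption CHF 57000 → base CHF 62500
  CHF 62500 × 18% = CHF 11250

Standard income tax:
  CHF 43000 × 15% = CHF 6450
  CHF 45000 × 27% = CHF 12150
  CHF 7000 × 41% = CHF 2870
  → CHF 21470

CHF 21470 > CHF 11250, so the standard income tax governs.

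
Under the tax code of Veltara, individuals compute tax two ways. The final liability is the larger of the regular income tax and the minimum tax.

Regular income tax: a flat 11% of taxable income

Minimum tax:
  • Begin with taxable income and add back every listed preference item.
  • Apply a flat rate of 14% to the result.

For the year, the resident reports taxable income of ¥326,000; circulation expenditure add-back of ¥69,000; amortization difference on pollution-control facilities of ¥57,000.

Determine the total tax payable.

Minimum tax:
  Adjusted income: ¥326,000 + ¥69,000 + ¥57,000 = ¥452,000
  ¥452,000 × 14% = ¥63,280

Regular income tax:
  ¥326,000 × 11% = ¥35,860

¥63,280 > ¥35,860, so the minimum tax is the binding amount.

¥63,280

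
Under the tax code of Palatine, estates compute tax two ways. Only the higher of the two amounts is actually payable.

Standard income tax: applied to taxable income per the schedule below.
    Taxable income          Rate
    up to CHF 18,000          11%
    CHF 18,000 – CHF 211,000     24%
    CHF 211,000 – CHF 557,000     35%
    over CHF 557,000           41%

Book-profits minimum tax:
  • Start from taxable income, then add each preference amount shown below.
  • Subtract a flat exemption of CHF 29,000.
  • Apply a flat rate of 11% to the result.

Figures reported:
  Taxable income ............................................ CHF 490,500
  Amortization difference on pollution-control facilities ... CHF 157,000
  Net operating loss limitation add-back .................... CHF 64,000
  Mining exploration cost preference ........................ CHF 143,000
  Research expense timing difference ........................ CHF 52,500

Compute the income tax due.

CHF 146,125

Standard income tax:
  CHF 18,000 × 11% = CHF 1,980
  CHF 193,000 × 24% = CHF 46,320
  CHF 279,500 × 35% = CHF 97,825
  → CHF 146,125

Book-profits minimum tax:
  Adjusted income: CHF 490,500 + CHF 157,000 + CHF 64,000 + CHF 143,000 + CHF 52,500 = CHF 907,000
  Less exemption CHF 29,000 → base CHF 878,000
  CHF 878,000 × 11% = CHF 96,580

CHF 146,125 > CHF 96,580, so the standard income tax governs.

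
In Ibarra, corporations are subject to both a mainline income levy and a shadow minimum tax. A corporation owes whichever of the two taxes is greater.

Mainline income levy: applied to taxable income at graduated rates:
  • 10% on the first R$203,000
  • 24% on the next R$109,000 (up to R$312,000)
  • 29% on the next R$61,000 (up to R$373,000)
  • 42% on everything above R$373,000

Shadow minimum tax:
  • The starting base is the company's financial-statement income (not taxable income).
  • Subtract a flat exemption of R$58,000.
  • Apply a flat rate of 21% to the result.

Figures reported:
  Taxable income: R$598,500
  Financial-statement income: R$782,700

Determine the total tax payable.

Mainline income levy:
  R$203,000 × 10% = R$20,300
  R$109,000 × 24% = R$26,160
  R$61,000 × 29% = R$17,690
  R$225,500 × 42% = R$94,710
  → R$158,860

Shadow minimum tax:
  Base (financial-statement income): R$782,700
  Less exemption R$58,000 → base R$724,700
  R$724,700 × 21% = R$152,187

R$158,860 > R$152,187, so the mainline income levy governs.

R$158,860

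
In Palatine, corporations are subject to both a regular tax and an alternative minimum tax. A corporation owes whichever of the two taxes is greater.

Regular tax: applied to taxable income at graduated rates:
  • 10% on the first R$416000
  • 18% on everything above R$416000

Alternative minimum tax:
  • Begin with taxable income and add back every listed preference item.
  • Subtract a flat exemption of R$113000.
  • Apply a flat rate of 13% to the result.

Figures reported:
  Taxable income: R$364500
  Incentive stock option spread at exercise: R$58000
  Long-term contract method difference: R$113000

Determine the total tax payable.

R$54925

Regular tax:
  R$364500 × 10% = R$36450

Alternative minimum tax:
  Adjusted income: R$364500 + R$58000 + R$113000 = R$535500
  Less exemption R$113000 → base R$422500
  R$422500 × 13% = R$54925

R$54925 > R$36450, so the alternative minimum tax is the binding amount.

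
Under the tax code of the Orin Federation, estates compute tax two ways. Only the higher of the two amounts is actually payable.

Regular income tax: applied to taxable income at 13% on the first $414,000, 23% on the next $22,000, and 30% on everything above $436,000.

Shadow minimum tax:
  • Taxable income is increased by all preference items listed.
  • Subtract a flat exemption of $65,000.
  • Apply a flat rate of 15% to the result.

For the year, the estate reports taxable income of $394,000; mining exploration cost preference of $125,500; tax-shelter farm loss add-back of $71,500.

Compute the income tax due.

Regular income tax:
  $394,000 × 13% = $51,220

Shadow minimum tax:
  Adjusted income: $394,000 + $125,500 + $71,500 = $591,000
  Less exemption $65,000 → base $526,000
  $526,000 × 15% = $78,900

$78,900 > $51,220, so the shadow minimum tax is the binding amount.

$78,900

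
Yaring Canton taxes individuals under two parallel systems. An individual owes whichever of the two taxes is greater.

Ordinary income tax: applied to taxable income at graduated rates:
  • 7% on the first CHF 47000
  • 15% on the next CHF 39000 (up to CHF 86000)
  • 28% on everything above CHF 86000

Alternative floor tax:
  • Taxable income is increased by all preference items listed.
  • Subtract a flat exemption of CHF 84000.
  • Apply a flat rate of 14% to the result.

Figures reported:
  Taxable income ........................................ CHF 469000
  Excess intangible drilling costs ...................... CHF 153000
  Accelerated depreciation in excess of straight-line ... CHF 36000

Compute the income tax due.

Alternative floor tax:
  Adjusted income: CHF 469000 + CHF 153000 + CHF 36000 = CHF 658000
  Less exemption CHF 84000 → base CHF 574000
  CHF 574000 × 14% = CHF 80360

Ordinary income tax:
  CHF 47000 × 7% = CHF 3290
  CHF 39000 × 15% = CHF 5850
  CHF 383000 × 28% = CHF 107240
  → CHF 116380

CHF 116380 > CHF 80360, so the ordinary income tax governs.

CHF 116380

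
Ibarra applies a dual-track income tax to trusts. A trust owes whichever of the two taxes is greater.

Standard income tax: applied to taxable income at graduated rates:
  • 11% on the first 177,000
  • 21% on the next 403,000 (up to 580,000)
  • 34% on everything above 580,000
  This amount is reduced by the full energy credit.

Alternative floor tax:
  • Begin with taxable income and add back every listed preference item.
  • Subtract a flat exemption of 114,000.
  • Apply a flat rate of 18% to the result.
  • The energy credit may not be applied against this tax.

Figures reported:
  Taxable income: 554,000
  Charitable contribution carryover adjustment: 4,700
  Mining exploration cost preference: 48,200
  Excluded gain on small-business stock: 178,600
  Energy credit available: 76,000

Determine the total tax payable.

Alternative floor tax:
  Adjusted income: 554,000 + 4,700 + 48,200 + 178,600 = 785,500
  Less exemption 114,000 → base 671,500
  671,500 × 18% = 120,870

Standard income tax:
  177,000 × 11% = 19,470
  377,000 × 21% = 79,170
  → 98,640
  Less energy credit 76,000 → 22,640

120,870 > 22,640, so the alternative floor tax is the binding amount.

120,870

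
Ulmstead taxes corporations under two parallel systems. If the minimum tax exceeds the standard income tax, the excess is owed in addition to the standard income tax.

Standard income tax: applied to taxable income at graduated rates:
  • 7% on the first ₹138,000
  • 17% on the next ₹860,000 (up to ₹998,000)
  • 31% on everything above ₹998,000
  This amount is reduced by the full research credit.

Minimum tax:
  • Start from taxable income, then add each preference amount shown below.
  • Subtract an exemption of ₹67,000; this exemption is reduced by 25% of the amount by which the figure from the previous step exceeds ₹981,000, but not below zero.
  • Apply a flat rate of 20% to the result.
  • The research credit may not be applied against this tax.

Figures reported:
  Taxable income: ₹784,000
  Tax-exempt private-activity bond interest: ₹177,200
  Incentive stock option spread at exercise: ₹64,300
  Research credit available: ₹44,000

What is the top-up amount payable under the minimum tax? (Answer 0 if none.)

₹118,445

Minimum tax:
  Adjusted income: ₹784,000 + ₹177,200 + ₹64,300 = ₹1,025,500
  Exemption: ₹67,000 − 25% × (₹1,025,500 − ₹981,000) = ₹67,000 − ₹11,125 = ₹55,875
  Base: ₹1,025,500 − ₹55,875 = ₹969,625
  ₹969,625 × 20% = ₹193,925

Standard income tax:
  ₹138,000 × 7% = ₹9,660
  ₹646,000 × 17% = ₹109,820
  → ₹119,480
  Less research credit ₹44,000 → ₹75,480

Excess of minimum tax over standard income tax: ₹193,925 − ₹75,480 = ₹118,445.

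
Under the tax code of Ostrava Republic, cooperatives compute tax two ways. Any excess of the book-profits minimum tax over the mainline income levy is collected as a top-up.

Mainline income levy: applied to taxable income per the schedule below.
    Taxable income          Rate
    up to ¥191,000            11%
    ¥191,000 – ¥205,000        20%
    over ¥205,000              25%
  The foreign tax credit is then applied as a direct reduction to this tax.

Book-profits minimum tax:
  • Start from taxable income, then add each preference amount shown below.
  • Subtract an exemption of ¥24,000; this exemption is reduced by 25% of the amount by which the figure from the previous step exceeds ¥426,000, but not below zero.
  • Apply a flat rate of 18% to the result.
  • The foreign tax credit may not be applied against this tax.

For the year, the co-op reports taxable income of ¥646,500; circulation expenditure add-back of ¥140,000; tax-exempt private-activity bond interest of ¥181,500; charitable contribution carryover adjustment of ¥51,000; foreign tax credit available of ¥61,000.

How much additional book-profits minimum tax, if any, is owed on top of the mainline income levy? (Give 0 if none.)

Mainline income levy:
  ¥191,000 × 11% = ¥21,010
  ¥14,000 × 20% = ¥2,800
  ¥441,500 × 25% = ¥110,375
  → ¥134,185
  Less foreign tax credit ¥61,000 → ¥73,185

Book-profits minimum tax:
  Adjusted income: ¥646,500 + ¥140,000 + ¥181,500 + ¥51,000 = ¥1,019,000
  Exemption: 25% × (¥1,019,000 − ¥426,000) = ¥148,250 ≥ ¥24,000, so the exemption is fully phased out
  Base: ¥1,019,000 − ¥0 = ¥1,019,000
  ¥1,019,000 × 18% = ¥183,420

Excess of book-profits minimum tax over mainline income levy: ¥183,420 − ¥73,185 = ¥110,235.

¥110,235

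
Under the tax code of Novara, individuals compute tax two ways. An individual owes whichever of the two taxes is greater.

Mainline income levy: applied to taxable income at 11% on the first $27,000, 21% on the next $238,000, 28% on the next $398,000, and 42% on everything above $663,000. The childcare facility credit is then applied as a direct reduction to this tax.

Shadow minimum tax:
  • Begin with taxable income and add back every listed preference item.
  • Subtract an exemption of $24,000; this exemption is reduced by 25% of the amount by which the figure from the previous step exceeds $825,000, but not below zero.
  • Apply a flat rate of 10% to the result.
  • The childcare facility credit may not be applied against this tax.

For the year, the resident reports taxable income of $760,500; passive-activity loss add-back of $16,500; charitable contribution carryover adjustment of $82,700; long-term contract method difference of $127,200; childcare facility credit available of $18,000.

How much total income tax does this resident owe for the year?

Shadow minimum tax:
  Adjusted income: $760,500 + $16,500 + $82,700 + $127,200 = $986,900
  Exemption: 25% × ($986,900 − $825,000) = $40,475 ≥ $24,000, so the exemption is fully phased out
  Base: $986,900 − $0 = $986,900
  $986,900 × 10% = $98,690

Mainline income levy:
  $27,000 × 11% = $2,970
  $238,000 × 21% = $49,980
  $398,000 × 28% = $111,440
  $97,500 × 42% = $40,950
  → $205,340
  Less childcare facility credit $18,000 → $187,340

$187,340 > $98,690, so the mainline income levy governs.

$187,340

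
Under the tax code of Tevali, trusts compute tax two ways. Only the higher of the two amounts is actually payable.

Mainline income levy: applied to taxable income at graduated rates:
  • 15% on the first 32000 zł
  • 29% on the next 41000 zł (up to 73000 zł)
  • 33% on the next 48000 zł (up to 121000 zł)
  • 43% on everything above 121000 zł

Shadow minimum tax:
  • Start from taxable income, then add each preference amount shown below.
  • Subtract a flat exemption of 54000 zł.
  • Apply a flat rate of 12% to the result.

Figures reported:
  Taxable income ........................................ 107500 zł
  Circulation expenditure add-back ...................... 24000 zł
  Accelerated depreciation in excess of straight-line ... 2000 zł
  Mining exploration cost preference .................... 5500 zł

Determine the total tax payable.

28075 zł

Shadow minimum tax:
  Adjusted income: 107500 zł + 24000 zł + 2000 zł + 5500 zł = 139000 zł
  Less exemption 54000 zł → base 85000 zł
  85000 zł × 12% = 10200 zł

Mainline income levy:
  32000 zł × 15% = 4800 zł
  41000 zł × 29% = 11890 zł
  34500 zł × 33% = 11385 zł
  → 28075 zł

28075 zł > 10200 zł, so the mainline income levy governs.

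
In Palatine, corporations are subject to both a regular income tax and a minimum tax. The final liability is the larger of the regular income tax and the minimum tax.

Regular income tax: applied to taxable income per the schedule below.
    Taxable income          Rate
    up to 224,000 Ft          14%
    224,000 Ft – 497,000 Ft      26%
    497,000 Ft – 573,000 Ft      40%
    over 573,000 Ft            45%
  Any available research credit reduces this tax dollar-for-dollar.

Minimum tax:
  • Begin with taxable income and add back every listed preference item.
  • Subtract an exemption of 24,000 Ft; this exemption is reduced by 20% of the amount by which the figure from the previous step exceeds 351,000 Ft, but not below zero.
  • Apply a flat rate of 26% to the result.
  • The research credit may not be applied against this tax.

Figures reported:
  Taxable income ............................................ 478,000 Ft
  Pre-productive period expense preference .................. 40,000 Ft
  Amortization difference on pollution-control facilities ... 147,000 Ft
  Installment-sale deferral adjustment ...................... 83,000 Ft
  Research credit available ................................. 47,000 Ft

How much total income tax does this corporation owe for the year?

Regular income tax:
  224,000 Ft × 14% = 31,360 Ft
  254,000 Ft × 26% = 66,040 Ft
  → 97,400 Ft
  Less research credit 47,000 Ft → 50,400 Ft

Minimum tax:
  Adjusted income: 478,000 Ft + 40,000 Ft + 147,000 Ft + 83,000 Ft = 748,000 Ft
  Exemption: 20% × (748,000 Ft − 351,000 Ft) = 79,400 Ft ≥ 24,000 Ft, so the exemption is fully phased out
  Base: 748,000 Ft − 0 Ft = 748,000 Ft
  748,000 Ft × 26% = 194,480 Ft

194,480 Ft > 50,400 Ft, so the minimum tax is the binding amount.

194,480 Ft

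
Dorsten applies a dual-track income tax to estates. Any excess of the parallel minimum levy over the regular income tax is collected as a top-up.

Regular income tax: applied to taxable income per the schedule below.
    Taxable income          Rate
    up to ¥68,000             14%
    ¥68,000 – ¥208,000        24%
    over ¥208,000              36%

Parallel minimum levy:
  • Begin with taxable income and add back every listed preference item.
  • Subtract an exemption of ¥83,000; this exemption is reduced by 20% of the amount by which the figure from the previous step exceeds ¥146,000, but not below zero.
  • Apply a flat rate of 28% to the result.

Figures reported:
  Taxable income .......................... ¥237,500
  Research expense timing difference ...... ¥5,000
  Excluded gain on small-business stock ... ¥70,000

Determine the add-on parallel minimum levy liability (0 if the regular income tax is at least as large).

Regular income tax:
  ¥68,000 × 14% = ¥9,520
  ¥140,000 × 24% = ¥33,600
  ¥29,500 × 36% = ¥10,620
  → ¥53,740

Parallel minimum levy:
  Adjusted income: ¥237,500 + ¥5,000 + ¥70,000 = ¥312,500
  Exemption: ¥83,000 − 20% × (¥312,500 − ¥146,000) = ¥83,000 − ¥33,300 = ¥49,700
  Base: ¥312,500 − ¥49,700 = ¥262,800
  ¥262,800 × 28% = ¥73,584

Excess of parallel minimum levy over regular income tax: ¥73,584 − ¥53,740 = ¥19,844.

¥19,844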